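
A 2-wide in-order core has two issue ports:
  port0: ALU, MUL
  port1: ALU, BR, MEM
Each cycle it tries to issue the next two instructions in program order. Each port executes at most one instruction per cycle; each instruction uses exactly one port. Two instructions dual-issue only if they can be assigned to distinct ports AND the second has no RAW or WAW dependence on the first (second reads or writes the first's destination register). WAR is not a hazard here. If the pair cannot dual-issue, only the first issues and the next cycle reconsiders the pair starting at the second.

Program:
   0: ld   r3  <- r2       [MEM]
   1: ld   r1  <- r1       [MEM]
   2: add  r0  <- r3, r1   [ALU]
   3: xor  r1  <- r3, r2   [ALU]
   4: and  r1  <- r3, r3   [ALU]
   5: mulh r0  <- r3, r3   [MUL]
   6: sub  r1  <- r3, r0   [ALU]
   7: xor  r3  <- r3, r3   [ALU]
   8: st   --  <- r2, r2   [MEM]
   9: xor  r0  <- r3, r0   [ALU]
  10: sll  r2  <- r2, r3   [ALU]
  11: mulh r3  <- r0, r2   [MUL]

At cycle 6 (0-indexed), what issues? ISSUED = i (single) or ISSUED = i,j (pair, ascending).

  cy0 -> i0 (ld.MEM) no-port MEM/MEM
  cy1 -> i1 (ld.MEM) RAW r1
  cy2 -> i2+i3 (add.ALU xor.ALU) dual
  cy3 -> i4+i5 (and.ALU mulh.MUL) dual
  cy4 -> i6+i7 (sub.ALU xor.ALU) dual
  cy5 -> i8+i9 (st.MEM xor.ALU) dual
  cy6 -> i10 (sll.ALU) RAW r2
  cy7 -> i11 (mulh.MUL) tail

ISSUED = 10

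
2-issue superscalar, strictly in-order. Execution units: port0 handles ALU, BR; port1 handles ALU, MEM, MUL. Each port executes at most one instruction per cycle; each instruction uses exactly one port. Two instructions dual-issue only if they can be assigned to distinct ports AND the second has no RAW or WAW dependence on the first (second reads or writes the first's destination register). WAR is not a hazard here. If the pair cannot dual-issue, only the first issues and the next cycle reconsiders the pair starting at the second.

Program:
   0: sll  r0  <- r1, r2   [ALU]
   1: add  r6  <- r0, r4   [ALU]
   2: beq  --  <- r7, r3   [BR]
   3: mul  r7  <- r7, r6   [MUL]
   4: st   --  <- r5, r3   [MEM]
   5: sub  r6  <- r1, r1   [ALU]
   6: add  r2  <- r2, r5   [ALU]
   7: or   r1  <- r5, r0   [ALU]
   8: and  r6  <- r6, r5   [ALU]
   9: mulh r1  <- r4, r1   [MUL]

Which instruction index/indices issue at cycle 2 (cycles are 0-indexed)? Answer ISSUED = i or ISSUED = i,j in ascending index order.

[0] i0  sll.ALU  -- RAW r0
[1] i1&i2  add.ALU beq.BR  -- 2-wide
[2] i3  mul.MUL  -- no-port MUL/MEM
[3] i4&i5  st.MEM sub.ALU  -- 2-wide
[4] i6&i7  add.ALU or.ALU  -- 2-wide
[5] i8&i9  and.ALU mulh.MUL  -- 2-wide

ISSUED = 3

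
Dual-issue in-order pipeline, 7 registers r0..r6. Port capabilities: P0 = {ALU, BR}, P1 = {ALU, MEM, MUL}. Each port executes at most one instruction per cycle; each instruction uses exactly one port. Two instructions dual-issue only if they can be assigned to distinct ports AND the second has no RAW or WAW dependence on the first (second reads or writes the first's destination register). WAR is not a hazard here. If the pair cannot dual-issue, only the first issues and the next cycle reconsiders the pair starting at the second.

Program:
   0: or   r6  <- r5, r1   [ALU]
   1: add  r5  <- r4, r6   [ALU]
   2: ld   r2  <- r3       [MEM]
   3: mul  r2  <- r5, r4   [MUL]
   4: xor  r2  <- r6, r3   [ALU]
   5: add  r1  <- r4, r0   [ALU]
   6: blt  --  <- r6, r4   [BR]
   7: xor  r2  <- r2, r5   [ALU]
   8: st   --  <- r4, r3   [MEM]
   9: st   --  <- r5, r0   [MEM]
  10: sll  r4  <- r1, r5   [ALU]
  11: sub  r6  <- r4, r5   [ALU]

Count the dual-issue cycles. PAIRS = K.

PAIRS = 4

#0 head=0: or.ALU i0 RAW r6
#1 head=1: add.ALU+ld.MEM i1,i2 dual
#2 head=3: mul.MUL i3 WAW r2
#3 head=4: xor.ALU+add.ALU i4,i5 dual
#4 head=6: blt.BR+xor.ALU i6,i7 dual
#5 head=8: st.MEM i8 no-port MEM/MEM
#6 head=9: st.MEM+sll.ALU i9,i10 dual
#7 head=11: sub.ALU i11 tail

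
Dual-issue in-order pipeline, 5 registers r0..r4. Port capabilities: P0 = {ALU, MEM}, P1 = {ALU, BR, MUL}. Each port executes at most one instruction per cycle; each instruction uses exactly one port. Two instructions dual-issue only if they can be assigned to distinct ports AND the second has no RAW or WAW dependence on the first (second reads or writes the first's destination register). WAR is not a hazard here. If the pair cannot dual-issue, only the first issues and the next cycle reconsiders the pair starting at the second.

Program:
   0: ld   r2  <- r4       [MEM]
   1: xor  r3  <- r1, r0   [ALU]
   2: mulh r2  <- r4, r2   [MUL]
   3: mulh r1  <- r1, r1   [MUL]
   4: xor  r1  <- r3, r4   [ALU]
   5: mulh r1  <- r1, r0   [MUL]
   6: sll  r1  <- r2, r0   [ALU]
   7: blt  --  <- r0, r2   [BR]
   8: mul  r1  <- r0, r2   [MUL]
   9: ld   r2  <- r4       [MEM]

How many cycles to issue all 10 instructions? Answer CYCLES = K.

CYCLES = 7

  cy0 -> i0,i1 (ld.MEM xor.ALU) pair
  cy1 -> i2 (mulh.MUL) no-port MUL/MUL
  cy2 -> i3 (mulh.MUL) WAW r1
  cy3 -> i4 (xor.ALU) RAW+WAW r1
  cy4 -> i5 (mulh.MUL) WAW r1
  cy5 -> i6,i7 (sll.ALU blt.BR) pair
  cy6 -> i8,i9 (mul.MUL ld.MEM) pair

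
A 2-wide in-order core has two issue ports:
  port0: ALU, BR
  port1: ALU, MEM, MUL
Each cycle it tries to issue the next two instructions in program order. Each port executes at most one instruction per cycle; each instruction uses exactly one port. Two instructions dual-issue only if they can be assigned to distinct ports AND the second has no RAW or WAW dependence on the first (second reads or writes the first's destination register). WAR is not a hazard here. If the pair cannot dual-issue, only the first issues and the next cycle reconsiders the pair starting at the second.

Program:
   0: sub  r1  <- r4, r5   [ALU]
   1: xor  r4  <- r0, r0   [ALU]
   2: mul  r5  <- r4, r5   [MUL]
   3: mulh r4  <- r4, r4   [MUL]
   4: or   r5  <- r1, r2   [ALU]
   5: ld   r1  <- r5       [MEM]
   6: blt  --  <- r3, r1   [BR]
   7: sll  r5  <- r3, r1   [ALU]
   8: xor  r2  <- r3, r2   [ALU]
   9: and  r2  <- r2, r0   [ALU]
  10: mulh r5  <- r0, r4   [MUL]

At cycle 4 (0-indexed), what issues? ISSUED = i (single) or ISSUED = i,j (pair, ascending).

c0: i0+i1 sub xor  dual
c1: i2 mul  no-port MUL/MUL
c2: i3+i4 mulh or  dual
c3: i5 ld  RAW r1
c4: i6+i7 blt sll  dual
c5: i8 xor  RAW+WAW r2
c6: i9+i10 and mulh  dual

ISSUED = 6,7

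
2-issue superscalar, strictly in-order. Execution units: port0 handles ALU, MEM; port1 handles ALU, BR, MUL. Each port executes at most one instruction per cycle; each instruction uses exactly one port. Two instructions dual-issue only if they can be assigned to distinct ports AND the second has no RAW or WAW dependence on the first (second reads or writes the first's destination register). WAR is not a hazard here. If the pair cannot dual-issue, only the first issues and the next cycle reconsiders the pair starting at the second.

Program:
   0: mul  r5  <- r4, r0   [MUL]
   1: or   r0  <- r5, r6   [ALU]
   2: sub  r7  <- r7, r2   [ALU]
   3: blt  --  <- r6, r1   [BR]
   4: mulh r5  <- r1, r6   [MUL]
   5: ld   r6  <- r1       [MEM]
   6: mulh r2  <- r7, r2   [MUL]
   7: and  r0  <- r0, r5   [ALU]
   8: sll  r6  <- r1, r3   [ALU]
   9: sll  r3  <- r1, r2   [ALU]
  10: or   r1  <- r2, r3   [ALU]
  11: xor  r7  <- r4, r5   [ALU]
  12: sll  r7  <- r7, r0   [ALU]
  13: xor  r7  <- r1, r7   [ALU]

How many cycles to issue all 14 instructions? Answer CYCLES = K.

CYCLES = 9

0. mul.MUL @i0  | RAW r5
1. or.ALU/sub.ALU @i1,i2  | 2-wide
2. blt.BR @i3  | no-port BR/MUL
3. mulh.MUL/ld.MEM @i4,i5  | 2-wide
4. mulh.MUL/and.ALU @i6,i7  | 2-wide
5. sll.ALU/sll.ALU @i8,i9  | 2-wide
6. or.ALU/xor.ALU @i10,i11  | 2-wide
7. sll.ALU @i12  | RAW+WAW r7
8. xor.ALU @i13  | tail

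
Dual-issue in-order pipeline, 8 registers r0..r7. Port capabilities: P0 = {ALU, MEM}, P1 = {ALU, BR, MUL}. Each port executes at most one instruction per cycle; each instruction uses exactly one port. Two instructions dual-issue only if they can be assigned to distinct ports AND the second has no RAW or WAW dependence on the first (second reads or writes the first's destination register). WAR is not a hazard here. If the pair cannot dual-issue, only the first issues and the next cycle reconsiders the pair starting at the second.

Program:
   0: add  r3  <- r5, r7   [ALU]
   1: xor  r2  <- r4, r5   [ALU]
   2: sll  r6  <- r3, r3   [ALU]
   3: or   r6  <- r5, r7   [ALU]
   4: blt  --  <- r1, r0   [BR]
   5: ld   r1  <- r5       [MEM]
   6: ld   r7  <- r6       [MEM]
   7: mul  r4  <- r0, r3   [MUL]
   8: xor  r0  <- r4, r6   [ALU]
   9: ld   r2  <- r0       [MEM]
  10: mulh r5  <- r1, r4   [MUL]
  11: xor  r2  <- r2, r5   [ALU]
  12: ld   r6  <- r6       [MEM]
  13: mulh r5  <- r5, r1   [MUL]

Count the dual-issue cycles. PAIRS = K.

0. add.ALU/xor.ALU @i0&i1  | 2-wide
1. sll.ALU @i2  | WAW r6
2. or.ALU/blt.BR @i3&i4  | 2-wide
3. ld.MEM @i5  | no-port MEM/MEM
4. ld.MEM/mul.MUL @i6&i7  | 2-wide
5. xor.ALU @i8  | RAW r0
6. ld.MEM/mulh.MUL @i9&i10  | 2-wide
7. xor.ALU/ld.MEM @i11&i12  | 2-wide
8. mulh.MUL @i13  | tail

PAIRS = 5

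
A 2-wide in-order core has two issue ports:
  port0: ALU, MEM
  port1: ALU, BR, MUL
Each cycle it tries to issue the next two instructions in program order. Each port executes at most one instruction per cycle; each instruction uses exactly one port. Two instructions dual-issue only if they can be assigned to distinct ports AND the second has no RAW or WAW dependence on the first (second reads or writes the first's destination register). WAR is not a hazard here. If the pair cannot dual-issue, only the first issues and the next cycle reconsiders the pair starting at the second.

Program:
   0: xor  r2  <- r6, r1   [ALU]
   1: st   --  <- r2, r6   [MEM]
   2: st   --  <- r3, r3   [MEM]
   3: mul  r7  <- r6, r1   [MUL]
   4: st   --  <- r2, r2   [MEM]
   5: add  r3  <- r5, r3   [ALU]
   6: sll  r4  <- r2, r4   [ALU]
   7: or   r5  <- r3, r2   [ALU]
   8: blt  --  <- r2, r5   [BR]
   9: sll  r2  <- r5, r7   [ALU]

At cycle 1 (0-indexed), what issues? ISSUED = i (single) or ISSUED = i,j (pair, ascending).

[0] i0  xor  -- RAW r2
[1] i1  st  -- no-port MEM/MEM
[2] i2,i3  st mul  -- pair
[3] i4,i5  st add  -- pair
[4] i6,i7  sll or  -- pair
[5] i8,i9  blt sll  -- pair

ISSUED = 1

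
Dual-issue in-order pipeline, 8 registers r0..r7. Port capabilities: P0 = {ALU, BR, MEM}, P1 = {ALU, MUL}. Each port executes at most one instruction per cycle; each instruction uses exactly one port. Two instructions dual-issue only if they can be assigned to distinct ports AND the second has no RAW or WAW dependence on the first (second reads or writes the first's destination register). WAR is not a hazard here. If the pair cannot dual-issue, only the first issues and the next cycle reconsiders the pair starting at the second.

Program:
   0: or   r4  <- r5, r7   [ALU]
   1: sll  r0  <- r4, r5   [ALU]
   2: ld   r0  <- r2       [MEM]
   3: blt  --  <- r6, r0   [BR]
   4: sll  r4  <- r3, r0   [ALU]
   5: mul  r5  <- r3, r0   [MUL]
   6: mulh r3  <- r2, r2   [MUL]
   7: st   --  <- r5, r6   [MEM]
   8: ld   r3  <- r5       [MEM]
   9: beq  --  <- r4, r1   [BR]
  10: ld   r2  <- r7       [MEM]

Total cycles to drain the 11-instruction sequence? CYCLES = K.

#0 head=0: or i0 RAW r4
#1 head=1: sll i1 WAW r0
#2 head=2: ld i2 no-port MEM/BR
#3 head=3: blt sll i3&i4 dual
#4 head=5: mul i5 no-port MUL/MUL
#5 head=6: mulh st i6&i7 dual
#6 head=8: ld i8 no-port MEM/BR
#7 head=9: beq i9 no-port BR/MEM
#8 head=10: ld i10 tail

CYCLES = 9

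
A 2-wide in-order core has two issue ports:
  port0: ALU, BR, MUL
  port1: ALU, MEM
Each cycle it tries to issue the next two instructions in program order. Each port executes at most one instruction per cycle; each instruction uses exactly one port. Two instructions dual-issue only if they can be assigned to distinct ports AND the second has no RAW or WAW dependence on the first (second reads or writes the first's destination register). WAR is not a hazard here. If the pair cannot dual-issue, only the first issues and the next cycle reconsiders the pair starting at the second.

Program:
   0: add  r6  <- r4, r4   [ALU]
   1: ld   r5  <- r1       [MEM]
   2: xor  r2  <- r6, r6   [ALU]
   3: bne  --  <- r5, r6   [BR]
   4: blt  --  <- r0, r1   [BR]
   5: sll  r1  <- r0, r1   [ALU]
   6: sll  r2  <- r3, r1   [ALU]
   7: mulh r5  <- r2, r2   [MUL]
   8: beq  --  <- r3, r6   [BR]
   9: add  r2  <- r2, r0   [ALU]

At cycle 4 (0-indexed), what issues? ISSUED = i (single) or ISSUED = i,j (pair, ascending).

ISSUED = 7

t=0 i0,i1:add/ld ; 2-wide
t=1 i2,i3:xor/bne ; 2-wide
t=2 i4,i5:blt/sll ; 2-wide
t=3 i6:sll ; RAW r2
t=4 i7:mulh ; no-port MUL/BR
t=5 i8,i9:beq/add ; 2-wide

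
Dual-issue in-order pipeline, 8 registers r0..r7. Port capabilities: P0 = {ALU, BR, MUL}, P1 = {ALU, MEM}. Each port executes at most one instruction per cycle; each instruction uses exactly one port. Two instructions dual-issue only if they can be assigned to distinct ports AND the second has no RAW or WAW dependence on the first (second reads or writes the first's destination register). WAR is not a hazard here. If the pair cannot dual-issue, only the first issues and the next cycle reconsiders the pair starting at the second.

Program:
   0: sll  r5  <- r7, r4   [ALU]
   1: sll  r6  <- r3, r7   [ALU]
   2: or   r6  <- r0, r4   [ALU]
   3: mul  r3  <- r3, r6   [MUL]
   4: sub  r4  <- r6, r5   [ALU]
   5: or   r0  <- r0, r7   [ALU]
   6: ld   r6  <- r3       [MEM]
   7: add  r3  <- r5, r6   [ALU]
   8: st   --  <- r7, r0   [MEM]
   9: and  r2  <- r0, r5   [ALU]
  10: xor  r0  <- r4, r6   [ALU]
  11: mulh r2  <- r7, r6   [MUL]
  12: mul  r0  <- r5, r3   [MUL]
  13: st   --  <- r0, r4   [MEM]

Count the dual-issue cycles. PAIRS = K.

PAIRS = 5

[0] i0&i1  sll.ALU;sll.ALU  -- pair
[1] i2  or.ALU  -- RAW r6
[2] i3&i4  mul.MUL;sub.ALU  -- pair
[3] i5&i6  or.ALU;ld.MEM  -- pair
[4] i7&i8  add.ALU;st.MEM  -- pair
[5] i9&i10  and.ALU;xor.ALU  -- pair
[6] i11  mulh.MUL  -- no-port MUL/MUL
[7] i12  mul.MUL  -- RAW r0
[8] i13  st.MEM  -- tail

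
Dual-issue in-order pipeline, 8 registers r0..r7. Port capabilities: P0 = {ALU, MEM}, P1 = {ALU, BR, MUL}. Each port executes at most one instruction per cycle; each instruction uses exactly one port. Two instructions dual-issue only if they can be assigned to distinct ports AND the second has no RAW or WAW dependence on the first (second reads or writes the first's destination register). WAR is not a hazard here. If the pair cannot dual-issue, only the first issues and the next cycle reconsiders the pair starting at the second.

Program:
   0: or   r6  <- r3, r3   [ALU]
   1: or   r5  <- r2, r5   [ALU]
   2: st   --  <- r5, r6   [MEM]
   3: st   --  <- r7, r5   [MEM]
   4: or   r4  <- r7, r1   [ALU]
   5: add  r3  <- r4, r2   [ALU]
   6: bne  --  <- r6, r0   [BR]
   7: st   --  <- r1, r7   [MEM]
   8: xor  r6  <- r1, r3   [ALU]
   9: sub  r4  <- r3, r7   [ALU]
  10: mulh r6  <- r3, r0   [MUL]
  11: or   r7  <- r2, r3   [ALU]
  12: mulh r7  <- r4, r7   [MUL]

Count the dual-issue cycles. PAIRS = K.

c0: i0/i1 or;or  2-wide
c1: i2 st  no-port MEM/MEM
c2: i3/i4 st;or  2-wide
c3: i5/i6 add;bne  2-wide
c4: i7/i8 st;xor  2-wide
c5: i9/i10 sub;mulh  2-wide
c6: i11 or  RAW+WAW r7
c7: i12 mulh  tail

PAIRS = 5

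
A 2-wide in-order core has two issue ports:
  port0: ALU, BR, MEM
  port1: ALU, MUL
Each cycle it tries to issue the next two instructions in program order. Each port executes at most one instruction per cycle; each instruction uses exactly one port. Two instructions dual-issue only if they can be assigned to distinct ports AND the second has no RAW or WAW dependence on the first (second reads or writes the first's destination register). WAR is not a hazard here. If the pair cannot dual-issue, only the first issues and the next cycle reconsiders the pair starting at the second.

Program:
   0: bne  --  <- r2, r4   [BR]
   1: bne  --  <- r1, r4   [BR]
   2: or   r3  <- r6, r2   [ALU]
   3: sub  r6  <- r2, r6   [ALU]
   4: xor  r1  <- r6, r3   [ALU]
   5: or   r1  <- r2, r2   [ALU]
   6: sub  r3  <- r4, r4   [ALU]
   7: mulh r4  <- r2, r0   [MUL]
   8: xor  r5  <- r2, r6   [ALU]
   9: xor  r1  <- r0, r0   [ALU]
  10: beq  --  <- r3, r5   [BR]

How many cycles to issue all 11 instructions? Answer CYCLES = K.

CYCLES = 7

c0: i0 bne.BR  no-port BR/BR
c1: i1,i2 bne.BR/or.ALU  dual
c2: i3 sub.ALU  RAW r6
c3: i4 xor.ALU  WAW r1
c4: i5,i6 or.ALU/sub.ALU  dual
c5: i7,i8 mulh.MUL/xor.ALU  dual
c6: i9,i10 xor.ALU/beq.BR  dual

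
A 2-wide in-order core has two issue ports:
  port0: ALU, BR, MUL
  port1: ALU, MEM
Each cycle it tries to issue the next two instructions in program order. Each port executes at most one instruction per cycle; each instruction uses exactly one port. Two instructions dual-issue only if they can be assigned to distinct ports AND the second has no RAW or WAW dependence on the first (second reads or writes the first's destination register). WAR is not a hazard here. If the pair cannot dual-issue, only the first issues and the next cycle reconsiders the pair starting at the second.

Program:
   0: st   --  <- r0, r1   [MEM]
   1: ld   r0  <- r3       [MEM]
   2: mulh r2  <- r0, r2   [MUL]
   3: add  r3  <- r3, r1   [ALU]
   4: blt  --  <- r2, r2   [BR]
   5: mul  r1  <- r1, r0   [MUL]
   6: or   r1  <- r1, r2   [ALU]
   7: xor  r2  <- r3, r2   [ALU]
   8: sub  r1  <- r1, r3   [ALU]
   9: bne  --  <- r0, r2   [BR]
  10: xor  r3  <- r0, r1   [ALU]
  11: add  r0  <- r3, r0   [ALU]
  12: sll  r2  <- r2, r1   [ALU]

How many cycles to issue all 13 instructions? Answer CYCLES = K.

CYCLES = 9

t=0 i0:st ; no-port MEM/MEM
t=1 i1:ld ; RAW r0
t=2 i2/i3:mulh;add ; pair
t=3 i4:blt ; no-port BR/MUL
t=4 i5:mul ; RAW+WAW r1
t=5 i6/i7:or;xor ; pair
t=6 i8/i9:sub;bne ; pair
t=7 i10:xor ; RAW r3
t=8 i11/i12:add;sll ; pair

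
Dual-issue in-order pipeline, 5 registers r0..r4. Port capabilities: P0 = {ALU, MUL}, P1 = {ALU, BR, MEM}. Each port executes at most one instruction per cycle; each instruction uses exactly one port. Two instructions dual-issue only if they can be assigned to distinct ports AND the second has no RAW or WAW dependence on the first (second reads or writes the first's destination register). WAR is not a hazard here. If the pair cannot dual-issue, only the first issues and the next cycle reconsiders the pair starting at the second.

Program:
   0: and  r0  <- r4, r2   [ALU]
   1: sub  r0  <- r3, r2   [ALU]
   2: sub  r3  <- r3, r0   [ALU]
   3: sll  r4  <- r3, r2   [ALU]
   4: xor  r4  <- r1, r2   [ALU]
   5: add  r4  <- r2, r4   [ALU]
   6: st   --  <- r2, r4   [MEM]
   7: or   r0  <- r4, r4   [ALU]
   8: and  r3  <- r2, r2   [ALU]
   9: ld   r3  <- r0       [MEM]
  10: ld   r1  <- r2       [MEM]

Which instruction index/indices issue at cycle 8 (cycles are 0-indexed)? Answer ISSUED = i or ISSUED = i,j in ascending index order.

ISSUED = 9

0. and.ALU @i0  | WAW r0
1. sub.ALU @i1  | RAW r0
2. sub.ALU @i2  | RAW r3
3. sll.ALU @i3  | WAW r4
4. xor.ALU @i4  | RAW+WAW r4
5. add.ALU @i5  | RAW r4
6. st.MEM;or.ALU @i6,i7  | dual
7. and.ALU @i8  | WAW r3
8. ld.MEM @i9  | no-port MEM/MEM
9. ld.MEM @i10  | tail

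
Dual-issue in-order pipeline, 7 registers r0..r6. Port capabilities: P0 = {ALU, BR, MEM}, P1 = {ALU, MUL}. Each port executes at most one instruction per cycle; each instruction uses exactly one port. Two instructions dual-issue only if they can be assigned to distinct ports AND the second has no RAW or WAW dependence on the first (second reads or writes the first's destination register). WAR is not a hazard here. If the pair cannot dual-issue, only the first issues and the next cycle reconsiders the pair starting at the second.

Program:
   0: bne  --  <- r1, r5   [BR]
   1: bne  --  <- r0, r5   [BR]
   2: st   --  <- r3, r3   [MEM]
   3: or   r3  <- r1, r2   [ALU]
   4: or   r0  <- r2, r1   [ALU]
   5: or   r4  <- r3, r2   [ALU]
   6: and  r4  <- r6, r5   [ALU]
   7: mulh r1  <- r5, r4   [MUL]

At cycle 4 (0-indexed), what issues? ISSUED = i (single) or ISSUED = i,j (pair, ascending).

ISSUED = 6

  cy0 -> i0 (bne) no-port BR/BR
  cy1 -> i1 (bne) no-port BR/MEM
  cy2 -> i2&i3 (st or) dual
  cy3 -> i4&i5 (or or) dual
  cy4 -> i6 (and) RAW r4
  cy5 -> i7 (mulh) tail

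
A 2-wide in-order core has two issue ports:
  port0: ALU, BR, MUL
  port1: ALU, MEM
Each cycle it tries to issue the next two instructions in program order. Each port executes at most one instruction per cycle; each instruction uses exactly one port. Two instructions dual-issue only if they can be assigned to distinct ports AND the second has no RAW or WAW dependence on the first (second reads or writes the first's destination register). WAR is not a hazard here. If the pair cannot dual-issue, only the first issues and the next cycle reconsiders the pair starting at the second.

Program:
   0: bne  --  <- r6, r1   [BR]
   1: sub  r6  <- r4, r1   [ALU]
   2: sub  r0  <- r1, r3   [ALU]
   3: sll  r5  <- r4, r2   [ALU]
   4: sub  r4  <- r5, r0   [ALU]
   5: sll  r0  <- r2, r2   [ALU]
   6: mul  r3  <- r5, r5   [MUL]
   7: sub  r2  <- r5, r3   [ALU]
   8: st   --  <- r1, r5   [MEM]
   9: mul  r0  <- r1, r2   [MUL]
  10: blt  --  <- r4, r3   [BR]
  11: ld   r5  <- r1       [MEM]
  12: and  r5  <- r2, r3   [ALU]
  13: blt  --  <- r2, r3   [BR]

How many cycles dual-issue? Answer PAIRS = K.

PAIRS = 6

#0 head=0: bne+sub i0&i1 2-wide
#1 head=2: sub+sll i2&i3 2-wide
#2 head=4: sub+sll i4&i5 2-wide
#3 head=6: mul i6 RAW r3
#4 head=7: sub+st i7&i8 2-wide
#5 head=9: mul i9 no-port MUL/BR
#6 head=10: blt+ld i10&i11 2-wide
#7 head=12: and+blt i12&i13 2-wide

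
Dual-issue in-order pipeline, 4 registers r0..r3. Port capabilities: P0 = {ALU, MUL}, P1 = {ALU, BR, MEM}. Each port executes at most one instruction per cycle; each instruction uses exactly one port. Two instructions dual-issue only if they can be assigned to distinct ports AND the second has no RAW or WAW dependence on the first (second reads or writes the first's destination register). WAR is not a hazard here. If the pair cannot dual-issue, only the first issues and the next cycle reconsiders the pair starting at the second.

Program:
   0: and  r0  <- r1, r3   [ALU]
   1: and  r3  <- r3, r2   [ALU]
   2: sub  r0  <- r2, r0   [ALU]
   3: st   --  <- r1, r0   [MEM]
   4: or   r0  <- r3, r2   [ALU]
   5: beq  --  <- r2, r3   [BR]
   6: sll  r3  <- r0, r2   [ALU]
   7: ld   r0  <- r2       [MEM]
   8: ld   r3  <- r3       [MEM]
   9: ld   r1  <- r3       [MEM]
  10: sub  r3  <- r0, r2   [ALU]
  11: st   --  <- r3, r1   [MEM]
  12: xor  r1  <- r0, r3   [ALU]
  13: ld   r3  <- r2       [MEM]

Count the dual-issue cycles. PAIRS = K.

PAIRS = 5

[0] i0/i1  and;and  -- pair
[1] i2  sub  -- RAW r0
[2] i3/i4  st;or  -- pair
[3] i5/i6  beq;sll  -- pair
[4] i7  ld  -- no-port MEM/MEM
[5] i8  ld  -- no-port MEM/MEM
[6] i9/i10  ld;sub  -- pair
[7] i11/i12  st;xor  -- pair
[8] i13  ld  -- tail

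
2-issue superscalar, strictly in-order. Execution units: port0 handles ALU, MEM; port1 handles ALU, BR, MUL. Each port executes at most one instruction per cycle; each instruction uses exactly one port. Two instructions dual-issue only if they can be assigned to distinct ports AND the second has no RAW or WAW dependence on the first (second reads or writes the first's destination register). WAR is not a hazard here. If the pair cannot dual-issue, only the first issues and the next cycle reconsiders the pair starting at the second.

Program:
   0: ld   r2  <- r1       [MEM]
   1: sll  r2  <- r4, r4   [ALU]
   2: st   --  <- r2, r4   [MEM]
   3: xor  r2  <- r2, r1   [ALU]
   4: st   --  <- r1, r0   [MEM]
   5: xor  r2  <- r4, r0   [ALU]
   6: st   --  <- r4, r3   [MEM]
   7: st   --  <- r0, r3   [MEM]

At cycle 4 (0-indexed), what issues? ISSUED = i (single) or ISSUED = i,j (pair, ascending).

ISSUED = 6

t=0 i0:ld.MEM ; WAW r2
t=1 i1:sll.ALU ; RAW r2
t=2 i2&i3:st.MEM+xor.ALU ; 2-wide
t=3 i4&i5:st.MEM+xor.ALU ; 2-wide
t=4 i6:st.MEM ; no-port MEM/MEM
t=5 i7:st.MEM ; tail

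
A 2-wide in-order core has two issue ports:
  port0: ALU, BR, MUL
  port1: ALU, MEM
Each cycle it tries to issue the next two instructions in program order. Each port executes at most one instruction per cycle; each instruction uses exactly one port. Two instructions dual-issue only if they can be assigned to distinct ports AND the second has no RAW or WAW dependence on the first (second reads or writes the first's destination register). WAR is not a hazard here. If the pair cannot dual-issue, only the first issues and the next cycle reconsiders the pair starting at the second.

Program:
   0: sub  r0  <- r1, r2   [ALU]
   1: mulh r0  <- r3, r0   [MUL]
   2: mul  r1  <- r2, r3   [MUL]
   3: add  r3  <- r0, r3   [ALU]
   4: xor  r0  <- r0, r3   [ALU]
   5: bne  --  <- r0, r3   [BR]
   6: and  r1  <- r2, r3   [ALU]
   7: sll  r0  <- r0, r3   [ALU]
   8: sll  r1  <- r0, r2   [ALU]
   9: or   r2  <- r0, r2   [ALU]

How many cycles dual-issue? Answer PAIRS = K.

PAIRS = 3

0. sub.ALU @i0  | RAW+WAW r0
1. mulh.MUL @i1  | no-port MUL/MUL
2. mul.MUL;add.ALU @i2&i3  | 2-wide
3. xor.ALU @i4  | RAW r0
4. bne.BR;and.ALU @i5&i6  | 2-wide
5. sll.ALU @i7  | RAW r0
6. sll.ALU;or.ALU @i8&i9  | 2-wide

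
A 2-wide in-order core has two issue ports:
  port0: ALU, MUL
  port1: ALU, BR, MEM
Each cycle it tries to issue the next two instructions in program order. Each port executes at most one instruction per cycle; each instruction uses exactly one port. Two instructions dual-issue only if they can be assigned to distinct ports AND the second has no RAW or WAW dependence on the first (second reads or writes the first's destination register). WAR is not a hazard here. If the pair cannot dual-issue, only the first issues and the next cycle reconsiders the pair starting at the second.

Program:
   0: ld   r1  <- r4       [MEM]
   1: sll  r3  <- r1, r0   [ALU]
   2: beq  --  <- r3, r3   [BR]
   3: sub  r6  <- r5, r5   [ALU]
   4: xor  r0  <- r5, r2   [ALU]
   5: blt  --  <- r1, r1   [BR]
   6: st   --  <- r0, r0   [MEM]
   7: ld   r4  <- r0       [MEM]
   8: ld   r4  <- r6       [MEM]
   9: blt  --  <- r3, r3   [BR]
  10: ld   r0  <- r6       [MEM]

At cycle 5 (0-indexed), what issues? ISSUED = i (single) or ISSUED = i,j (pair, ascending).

ISSUED = 7

[0] i0  ld.MEM  -- RAW r1
[1] i1  sll.ALU  -- RAW r3
[2] i2+i3  beq.BR/sub.ALU  -- 2-wide
[3] i4+i5  xor.ALU/blt.BR  -- 2-wide
[4] i6  st.MEM  -- no-port MEM/MEM
[5] i7  ld.MEM  -- no-port MEM/MEM
[6] i8  ld.MEM  -- no-port MEM/BR
[7] i9  blt.BR  -- no-port BR/MEM
[8] i10  ld.MEM  -- tail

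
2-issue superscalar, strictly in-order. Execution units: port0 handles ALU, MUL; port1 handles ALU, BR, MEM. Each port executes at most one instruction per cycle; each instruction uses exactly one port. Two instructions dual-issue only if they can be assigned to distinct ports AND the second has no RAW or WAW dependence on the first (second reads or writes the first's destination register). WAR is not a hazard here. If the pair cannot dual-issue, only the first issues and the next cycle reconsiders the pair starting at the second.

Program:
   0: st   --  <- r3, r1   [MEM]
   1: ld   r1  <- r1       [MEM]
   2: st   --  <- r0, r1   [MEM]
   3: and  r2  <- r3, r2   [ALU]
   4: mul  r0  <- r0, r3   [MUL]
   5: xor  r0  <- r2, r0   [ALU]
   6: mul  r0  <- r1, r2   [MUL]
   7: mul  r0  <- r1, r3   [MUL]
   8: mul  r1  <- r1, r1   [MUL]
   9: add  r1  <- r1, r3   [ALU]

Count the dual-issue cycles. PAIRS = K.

  cy0 -> i0 (st) no-port MEM/MEM
  cy1 -> i1 (ld) no-port MEM/MEM
  cy2 -> i2&i3 (st+and) dual
  cy3 -> i4 (mul) RAW+WAW r0
  cy4 -> i5 (xor) WAW r0
  cy5 -> i6 (mul) no-port MUL/MUL
  cy6 -> i7 (mul) no-port MUL/MUL
  cy7 -> i8 (mul) RAW+WAW r1
  cy8 -> i9 (add) tail

PAIRS = 1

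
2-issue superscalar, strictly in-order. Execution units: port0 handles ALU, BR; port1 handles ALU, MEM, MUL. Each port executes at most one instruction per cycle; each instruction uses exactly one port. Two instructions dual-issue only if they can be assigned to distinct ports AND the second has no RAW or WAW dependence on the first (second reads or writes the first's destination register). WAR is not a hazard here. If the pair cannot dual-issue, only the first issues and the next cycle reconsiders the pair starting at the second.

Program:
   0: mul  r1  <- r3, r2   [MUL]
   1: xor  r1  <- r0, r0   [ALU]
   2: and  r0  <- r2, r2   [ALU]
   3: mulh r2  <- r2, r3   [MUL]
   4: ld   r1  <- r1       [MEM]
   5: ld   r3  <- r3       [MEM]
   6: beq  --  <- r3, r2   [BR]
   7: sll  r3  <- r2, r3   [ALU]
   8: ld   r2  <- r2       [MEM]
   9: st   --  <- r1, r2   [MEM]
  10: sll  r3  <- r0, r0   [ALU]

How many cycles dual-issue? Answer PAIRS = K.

PAIRS = 3

t=0 i0:mul.MUL ; WAW r1
t=1 i1&i2:xor.ALU and.ALU ; pair
t=2 i3:mulh.MUL ; no-port MUL/MEM
t=3 i4:ld.MEM ; no-port MEM/MEM
t=4 i5:ld.MEM ; RAW r3
t=5 i6&i7:beq.BR sll.ALU ; pair
t=6 i8:ld.MEM ; no-port MEM/MEM
t=7 i9&i10:st.MEM sll.ALU ; pair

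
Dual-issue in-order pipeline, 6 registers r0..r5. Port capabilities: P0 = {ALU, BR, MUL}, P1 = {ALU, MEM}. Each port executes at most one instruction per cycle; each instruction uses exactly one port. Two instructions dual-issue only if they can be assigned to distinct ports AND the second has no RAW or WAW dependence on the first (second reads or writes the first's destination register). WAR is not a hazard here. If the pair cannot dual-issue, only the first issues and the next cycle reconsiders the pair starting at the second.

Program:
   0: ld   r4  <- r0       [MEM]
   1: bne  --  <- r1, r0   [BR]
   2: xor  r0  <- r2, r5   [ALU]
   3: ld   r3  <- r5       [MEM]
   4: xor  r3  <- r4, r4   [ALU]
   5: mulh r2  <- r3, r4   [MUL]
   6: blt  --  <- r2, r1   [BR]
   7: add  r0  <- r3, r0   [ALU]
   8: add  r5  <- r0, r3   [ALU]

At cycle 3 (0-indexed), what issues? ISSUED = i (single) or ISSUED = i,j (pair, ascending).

  cy0 -> i0+i1 (ld.MEM+bne.BR) 2-wide
  cy1 -> i2+i3 (xor.ALU+ld.MEM) 2-wide
  cy2 -> i4 (xor.ALU) RAW r3
  cy3 -> i5 (mulh.MUL) no-port MUL/BR
  cy4 -> i6+i7 (blt.BR+add.ALU) 2-wide
  cy5 -> i8 (add.ALU) tail

ISSUED = 5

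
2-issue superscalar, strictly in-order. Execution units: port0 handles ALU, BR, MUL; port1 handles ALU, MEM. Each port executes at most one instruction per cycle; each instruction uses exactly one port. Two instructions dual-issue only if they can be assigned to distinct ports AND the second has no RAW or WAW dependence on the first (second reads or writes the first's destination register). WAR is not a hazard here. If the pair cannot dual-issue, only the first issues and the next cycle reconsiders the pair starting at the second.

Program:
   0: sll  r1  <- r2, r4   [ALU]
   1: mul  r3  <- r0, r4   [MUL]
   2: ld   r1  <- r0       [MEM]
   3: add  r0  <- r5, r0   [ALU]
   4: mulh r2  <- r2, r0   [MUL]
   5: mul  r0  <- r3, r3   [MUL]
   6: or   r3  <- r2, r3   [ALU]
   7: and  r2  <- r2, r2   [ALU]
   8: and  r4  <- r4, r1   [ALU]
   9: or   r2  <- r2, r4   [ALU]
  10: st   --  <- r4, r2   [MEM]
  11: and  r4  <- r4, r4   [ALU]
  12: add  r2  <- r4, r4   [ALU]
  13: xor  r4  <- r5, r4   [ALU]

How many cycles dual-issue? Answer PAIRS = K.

t=0 i0&i1:sll.ALU mul.MUL ; pair
t=1 i2&i3:ld.MEM add.ALU ; pair
t=2 i4:mulh.MUL ; no-port MUL/MUL
t=3 i5&i6:mul.MUL or.ALU ; pair
t=4 i7&i8:and.ALU and.ALU ; pair
t=5 i9:or.ALU ; RAW r2
t=6 i10&i11:st.MEM and.ALU ; pair
t=7 i12&i13:add.ALU xor.ALU ; pair

PAIRS = 6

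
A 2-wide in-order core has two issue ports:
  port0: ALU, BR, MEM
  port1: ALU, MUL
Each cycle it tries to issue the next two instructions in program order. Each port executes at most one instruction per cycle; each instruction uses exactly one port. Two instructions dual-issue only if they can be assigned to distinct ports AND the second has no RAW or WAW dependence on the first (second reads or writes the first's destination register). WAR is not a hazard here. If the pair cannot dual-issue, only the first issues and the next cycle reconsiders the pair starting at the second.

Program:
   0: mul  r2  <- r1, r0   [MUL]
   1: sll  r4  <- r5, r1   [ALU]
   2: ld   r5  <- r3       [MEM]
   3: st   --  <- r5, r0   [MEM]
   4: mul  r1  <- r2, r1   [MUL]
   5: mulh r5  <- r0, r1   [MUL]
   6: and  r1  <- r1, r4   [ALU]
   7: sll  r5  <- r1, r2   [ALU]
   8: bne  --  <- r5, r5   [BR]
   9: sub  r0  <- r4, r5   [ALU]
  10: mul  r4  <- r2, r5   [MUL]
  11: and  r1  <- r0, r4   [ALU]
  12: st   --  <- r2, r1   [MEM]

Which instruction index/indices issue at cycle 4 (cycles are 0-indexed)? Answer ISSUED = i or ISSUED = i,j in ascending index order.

ISSUED = 7

#0 head=0: mul.MUL;sll.ALU i0,i1 dual
#1 head=2: ld.MEM i2 no-port MEM/MEM
#2 head=3: st.MEM;mul.MUL i3,i4 dual
#3 head=5: mulh.MUL;and.ALU i5,i6 dual
#4 head=7: sll.ALU i7 RAW r5
#5 head=8: bne.BR;sub.ALU i8,i9 dual
#6 head=10: mul.MUL i10 RAW r4
#7 head=11: and.ALU i11 RAW r1
#8 head=12: st.MEM i12 tail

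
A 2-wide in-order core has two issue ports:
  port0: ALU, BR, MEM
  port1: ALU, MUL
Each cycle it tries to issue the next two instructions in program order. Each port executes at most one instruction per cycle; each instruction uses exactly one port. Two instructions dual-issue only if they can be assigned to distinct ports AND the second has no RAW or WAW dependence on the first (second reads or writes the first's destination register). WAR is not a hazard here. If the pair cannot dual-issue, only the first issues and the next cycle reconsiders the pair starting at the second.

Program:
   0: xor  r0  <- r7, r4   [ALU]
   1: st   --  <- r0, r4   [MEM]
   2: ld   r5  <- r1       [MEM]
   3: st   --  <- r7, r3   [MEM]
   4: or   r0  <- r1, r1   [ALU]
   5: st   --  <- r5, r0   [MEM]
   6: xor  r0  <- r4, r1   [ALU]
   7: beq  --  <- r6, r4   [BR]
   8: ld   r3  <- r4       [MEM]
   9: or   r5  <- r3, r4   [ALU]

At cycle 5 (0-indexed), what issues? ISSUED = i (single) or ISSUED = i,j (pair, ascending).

ISSUED = 7

c0: i0 xor  RAW r0
c1: i1 st  no-port MEM/MEM
c2: i2 ld  no-port MEM/MEM
c3: i3&i4 st;or  pair
c4: i5&i6 st;xor  pair
c5: i7 beq  no-port BR/MEM
c6: i8 ld  RAW r3
c7: i9 or  tail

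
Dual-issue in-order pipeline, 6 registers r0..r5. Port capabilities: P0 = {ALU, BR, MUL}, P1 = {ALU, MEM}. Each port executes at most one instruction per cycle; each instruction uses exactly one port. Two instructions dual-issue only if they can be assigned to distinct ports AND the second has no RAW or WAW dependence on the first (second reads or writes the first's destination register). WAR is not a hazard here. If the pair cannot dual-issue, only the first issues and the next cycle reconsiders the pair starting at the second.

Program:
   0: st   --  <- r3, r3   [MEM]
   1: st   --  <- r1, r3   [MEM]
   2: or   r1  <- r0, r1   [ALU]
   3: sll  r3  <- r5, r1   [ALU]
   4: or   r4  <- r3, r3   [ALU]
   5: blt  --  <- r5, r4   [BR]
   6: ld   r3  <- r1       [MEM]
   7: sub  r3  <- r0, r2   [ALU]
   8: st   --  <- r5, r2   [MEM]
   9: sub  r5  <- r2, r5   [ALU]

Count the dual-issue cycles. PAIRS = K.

PAIRS = 3

  cy0 -> i0 (st) no-port MEM/MEM
  cy1 -> i1,i2 (st+or) pair
  cy2 -> i3 (sll) RAW r3
  cy3 -> i4 (or) RAW r4
  cy4 -> i5,i6 (blt+ld) pair
  cy5 -> i7,i8 (sub+st) pair
  cy6 -> i9 (sub) tail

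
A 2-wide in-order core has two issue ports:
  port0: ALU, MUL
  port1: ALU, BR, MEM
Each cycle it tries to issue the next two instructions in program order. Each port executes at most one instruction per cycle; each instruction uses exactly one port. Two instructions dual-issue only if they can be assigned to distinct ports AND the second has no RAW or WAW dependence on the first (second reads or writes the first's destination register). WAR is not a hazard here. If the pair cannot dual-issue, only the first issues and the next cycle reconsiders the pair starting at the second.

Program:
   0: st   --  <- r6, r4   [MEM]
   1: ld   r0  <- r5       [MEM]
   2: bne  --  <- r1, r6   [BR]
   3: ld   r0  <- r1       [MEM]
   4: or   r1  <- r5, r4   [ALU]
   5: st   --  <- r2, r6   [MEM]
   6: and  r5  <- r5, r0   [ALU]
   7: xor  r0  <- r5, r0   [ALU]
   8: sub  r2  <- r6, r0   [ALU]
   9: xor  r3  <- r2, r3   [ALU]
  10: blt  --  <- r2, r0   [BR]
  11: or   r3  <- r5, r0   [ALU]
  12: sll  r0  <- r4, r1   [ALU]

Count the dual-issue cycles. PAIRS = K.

#0 head=0: st i0 no-port MEM/MEM
#1 head=1: ld i1 no-port MEM/BR
#2 head=2: bne i2 no-port BR/MEM
#3 head=3: ld or i3+i4 dual
#4 head=5: st and i5+i6 dual
#5 head=7: xor i7 RAW r0
#6 head=8: sub i8 RAW r2
#7 head=9: xor blt i9+i10 dual
#8 head=11: or sll i11+i12 dual

PAIRS = 4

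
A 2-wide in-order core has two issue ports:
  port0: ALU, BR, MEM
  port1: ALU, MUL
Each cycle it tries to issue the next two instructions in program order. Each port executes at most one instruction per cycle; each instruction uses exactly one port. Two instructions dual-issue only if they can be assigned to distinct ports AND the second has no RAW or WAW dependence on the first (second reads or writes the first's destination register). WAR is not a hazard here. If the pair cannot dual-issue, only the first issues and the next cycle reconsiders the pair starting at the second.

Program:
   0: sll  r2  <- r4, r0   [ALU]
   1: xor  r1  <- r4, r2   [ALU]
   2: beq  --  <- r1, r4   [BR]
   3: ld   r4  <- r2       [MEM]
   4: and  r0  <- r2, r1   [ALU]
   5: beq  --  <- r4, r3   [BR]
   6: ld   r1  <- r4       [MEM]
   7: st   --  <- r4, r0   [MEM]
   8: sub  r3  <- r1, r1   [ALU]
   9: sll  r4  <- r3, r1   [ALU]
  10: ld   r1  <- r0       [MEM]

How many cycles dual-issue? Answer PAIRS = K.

c0: i0 sll.ALU  RAW r2
c1: i1 xor.ALU  RAW r1
c2: i2 beq.BR  no-port BR/MEM
c3: i3,i4 ld.MEM/and.ALU  2-wide
c4: i5 beq.BR  no-port BR/MEM
c5: i6 ld.MEM  no-port MEM/MEM
c6: i7,i8 st.MEM/sub.ALU  2-wide
c7: i9,i10 sll.ALU/ld.MEM  2-wide

PAIRS = 3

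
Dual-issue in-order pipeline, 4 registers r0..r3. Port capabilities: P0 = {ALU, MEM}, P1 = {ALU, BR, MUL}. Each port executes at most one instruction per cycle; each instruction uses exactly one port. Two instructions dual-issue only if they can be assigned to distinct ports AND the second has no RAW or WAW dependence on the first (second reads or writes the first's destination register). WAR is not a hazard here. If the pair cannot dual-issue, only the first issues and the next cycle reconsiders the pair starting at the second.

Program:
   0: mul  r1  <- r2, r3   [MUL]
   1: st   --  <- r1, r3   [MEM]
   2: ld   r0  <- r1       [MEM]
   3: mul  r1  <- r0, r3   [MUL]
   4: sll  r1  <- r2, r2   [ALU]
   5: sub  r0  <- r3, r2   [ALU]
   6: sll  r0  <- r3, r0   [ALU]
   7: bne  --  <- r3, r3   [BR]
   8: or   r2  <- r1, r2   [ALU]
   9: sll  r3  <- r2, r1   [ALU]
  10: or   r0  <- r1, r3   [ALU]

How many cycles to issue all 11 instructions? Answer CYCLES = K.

CYCLES = 9

  cy0 -> i0 (mul) RAW r1
  cy1 -> i1 (st) no-port MEM/MEM
  cy2 -> i2 (ld) RAW r0
  cy3 -> i3 (mul) WAW r1
  cy4 -> i4+i5 (sll/sub) pair
  cy5 -> i6+i7 (sll/bne) pair
  cy6 -> i8 (or) RAW r2
  cy7 -> i9 (sll) RAW r3
  cy8 -> i10 (or) tail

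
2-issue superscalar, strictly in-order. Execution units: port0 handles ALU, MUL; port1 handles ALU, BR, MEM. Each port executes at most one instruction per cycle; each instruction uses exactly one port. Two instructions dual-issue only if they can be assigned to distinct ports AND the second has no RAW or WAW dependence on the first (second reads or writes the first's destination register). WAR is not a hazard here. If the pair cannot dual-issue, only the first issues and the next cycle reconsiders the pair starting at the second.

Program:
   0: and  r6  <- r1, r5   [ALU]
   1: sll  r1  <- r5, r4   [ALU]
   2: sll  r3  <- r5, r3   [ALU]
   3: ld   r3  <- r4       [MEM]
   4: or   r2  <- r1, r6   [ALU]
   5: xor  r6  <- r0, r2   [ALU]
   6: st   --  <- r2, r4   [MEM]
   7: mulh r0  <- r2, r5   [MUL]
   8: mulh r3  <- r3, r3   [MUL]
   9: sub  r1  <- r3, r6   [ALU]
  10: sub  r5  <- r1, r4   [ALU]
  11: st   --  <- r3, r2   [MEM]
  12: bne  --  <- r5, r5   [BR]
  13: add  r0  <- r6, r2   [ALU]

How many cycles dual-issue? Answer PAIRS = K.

PAIRS = 5

  cy0 -> i0/i1 (and.ALU+sll.ALU) pair
  cy1 -> i2 (sll.ALU) WAW r3
  cy2 -> i3/i4 (ld.MEM+or.ALU) pair
  cy3 -> i5/i6 (xor.ALU+st.MEM) pair
  cy4 -> i7 (mulh.MUL) no-port MUL/MUL
  cy5 -> i8 (mulh.MUL) RAW r3
  cy6 -> i9 (sub.ALU) RAW r1
  cy7 -> i10/i11 (sub.ALU+st.MEM) pair
  cy8 -> i12/i13 (bne.BR+add.ALU) pair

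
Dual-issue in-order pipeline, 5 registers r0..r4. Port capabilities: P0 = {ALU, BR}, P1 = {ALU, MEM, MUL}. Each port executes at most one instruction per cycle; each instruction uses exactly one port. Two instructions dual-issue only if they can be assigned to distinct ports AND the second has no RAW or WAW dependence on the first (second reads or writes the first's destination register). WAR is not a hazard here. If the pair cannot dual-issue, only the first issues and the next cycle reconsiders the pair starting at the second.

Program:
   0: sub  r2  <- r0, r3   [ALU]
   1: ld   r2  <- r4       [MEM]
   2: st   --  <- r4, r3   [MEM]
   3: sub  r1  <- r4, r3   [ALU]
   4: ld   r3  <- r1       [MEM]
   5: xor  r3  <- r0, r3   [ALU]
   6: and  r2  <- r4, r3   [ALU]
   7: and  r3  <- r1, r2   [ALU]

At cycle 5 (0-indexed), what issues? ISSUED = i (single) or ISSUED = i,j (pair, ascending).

#0 head=0: sub i0 WAW r2
#1 head=1: ld i1 no-port MEM/MEM
#2 head=2: st+sub i2&i3 2-wide
#3 head=4: ld i4 RAW+WAW r3
#4 head=5: xor i5 RAW r3
#5 head=6: and i6 RAW r2
#6 head=7: and i7 tail

ISSUED = 6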